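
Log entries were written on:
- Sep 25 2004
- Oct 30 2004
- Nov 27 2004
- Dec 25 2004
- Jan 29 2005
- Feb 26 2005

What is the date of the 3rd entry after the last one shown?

All Saturdays; the gaps (35, 28, 28, 35, 28) vary with month length.
This is the last Saturday of each month.
March 2005 ends with Saturday Mar 26 2005.
April 2005 ends with Saturday Apr 30 2005.
Last Saturday of May 2005: May 28 2005.

May 28 2005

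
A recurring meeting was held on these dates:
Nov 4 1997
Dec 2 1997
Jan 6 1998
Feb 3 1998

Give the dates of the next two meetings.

Mar 3 1998, Apr 7 1998

All dates are Tuesdays, 28, 35, 28 days apart.
Specifically, the 1st Tuesday of each month.
1st Tuesday of March 1998: Mar 3 1998.
April 1998 — 1st Tuesday is Apr 7 1998.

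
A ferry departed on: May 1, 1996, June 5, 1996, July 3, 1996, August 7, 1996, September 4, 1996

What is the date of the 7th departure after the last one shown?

These are Wednesdays at 28- or 35-day spacing (35, 28, 35, 28).
The pattern: 1st Wednesday of the month.
October 1996 — 1st Wednesday is October 2, 1996.
November 1996 — 1st Wednesday is November 6, 1996.
December 1996 — 1st Wednesday is December 4, 1996.
January 1997 — 1st Wednesday is January 1, 1997.
1st Wednesday of February 1997: February 5, 1997.
1st Wednesday of March 1997: March 5, 1997.
1st Wednesday of April 1997: April 2, 1997.

April 2, 1997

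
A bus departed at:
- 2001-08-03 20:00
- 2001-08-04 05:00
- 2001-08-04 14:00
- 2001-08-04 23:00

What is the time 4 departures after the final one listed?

2001-08-06 11:00

Spacing: 9, 9, 9 h — constant 9 h.
2001-08-04 23:00 + 9 h = 2001-08-05 08:00.
2001-08-05 08:00 + 9 h = 2001-08-05 17:00.
2001-08-05 17:00 + 9 h = 2001-08-06 02:00.
2001-08-06 02:00 + 9 h = 2001-08-06 11:00.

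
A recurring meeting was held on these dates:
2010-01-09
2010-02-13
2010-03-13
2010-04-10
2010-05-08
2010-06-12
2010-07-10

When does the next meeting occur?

2010-08-14

All dates are Saturdays, 35, 28, 28, 28, 35, 28 days apart.
Specifically, the 2nd Saturday of each month.
2nd Saturday of August 2010: 2010-08-14.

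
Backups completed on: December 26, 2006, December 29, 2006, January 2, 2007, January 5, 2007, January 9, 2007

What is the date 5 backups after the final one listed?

January 26, 2007

Gaps: 3, 4, 3, 4 days — not constant, but cyclic with period 2.
The events fall on every Tuesday and Friday.
Next Friday: January 12, 2007.
Next Tuesday: January 16, 2007.
The following Friday is January 19, 2007.
The following Tuesday is January 23, 2007.
The following Friday is January 26, 2007.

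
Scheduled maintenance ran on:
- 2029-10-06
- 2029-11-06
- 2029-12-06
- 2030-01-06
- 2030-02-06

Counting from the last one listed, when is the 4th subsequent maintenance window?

2030-06-06

The day-of-month is always 6 (31, 30, 31, 31 days between events).
So this recurs on the 6th of each month.
March 2030: 2030-03-06.
April 2030: 2030-04-06.
Next: May 2030 → 2030-05-06.
Next: June 2030 → 2030-06-06.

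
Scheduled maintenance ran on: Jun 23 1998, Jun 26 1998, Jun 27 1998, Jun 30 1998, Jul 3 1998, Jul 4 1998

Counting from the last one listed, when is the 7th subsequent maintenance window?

Gaps: 3, 1, 3, 3, 1 days — not constant, but cyclic with period 3.
The events fall on every Tuesday, Friday and Saturday.
The following Tuesday is Jul 7 1998.
Next Friday: Jul 10 1998.
Next Saturday: Jul 11 1998.
Next Tuesday: Jul 14 1998.
Next Friday: Jul 17 1998.
Next Saturday: Jul 18 1998.
The following Tuesday is Jul 21 1998.

Jul 21 1998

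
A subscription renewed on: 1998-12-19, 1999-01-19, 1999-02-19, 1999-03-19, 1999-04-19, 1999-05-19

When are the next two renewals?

The day-of-month is always 19 (31, 31, 28, 31, 30 days between events).
So this recurs on the 19th of each month.
Next: June 1999 → 1999-06-19.
July 1999: 1999-07-19.

1999-06-19, 1999-07-19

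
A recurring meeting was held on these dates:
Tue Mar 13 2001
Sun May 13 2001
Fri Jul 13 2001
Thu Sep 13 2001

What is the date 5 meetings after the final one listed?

Sat Jul 13 2002

Gaps: 61, 61, 62 days — not constant. Every event is on the 13th of the month.
Pattern: the 13th of every 2 months.
Next: November 2001 → Tue Nov 13 2001.
January 2002: Sun Jan 13 2002.
Next: March 2002 → Wed Mar 13 2002.
May 2002: Mon May 13 2002.
July 2002: Sat Jul 13 2002.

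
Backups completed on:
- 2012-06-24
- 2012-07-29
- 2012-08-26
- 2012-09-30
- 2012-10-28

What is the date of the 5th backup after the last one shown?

All Sundays; the gaps (35, 28, 35, 28) vary with month length.
This is the last Sunday of each month.
November 2012 ends with Sunday 2012-11-25.
Last Sunday of December 2012: 2012-12-30.
January 2013 ends with Sunday 2013-01-27.
Last Sunday of February 2013: 2013-02-24.
March 2013 ends with Sunday 2013-03-31.

2013-03-31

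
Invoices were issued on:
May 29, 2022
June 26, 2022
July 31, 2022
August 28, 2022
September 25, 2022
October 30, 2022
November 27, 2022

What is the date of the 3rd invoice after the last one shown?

February 26, 2023

These are Sundays with 28, 35, 28, 28, 35, 28-day gaps.
Each is the final Sunday of its month — May 29, 2022 is past the 28th, so '4th Sunday' doesn't fit.
December 2022 ends with Sunday December 25, 2022.
January 2023 ends with Sunday January 29, 2023.
Last Sunday of February 2023: February 26, 2023.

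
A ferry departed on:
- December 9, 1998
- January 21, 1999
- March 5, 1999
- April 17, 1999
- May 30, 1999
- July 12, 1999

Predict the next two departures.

The spacing is 43, 43, 43, 43, 43 days — always 43 days.
July 12, 1999 + 43 days = August 24, 1999.
August 24, 1999 + 43 days = October 6, 1999.

August 24, 1999; October 6, 1999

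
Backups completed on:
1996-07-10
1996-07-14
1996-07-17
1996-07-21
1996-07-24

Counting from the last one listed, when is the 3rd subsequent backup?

1996-08-04

Every event lands on a Wednesday or Sunday (gaps cycle 4, 3, 4, 3).
So the schedule is: every Wednesday and Sunday.
Next Sunday: 1996-07-28.
The following Wednesday is 1996-07-31.
The following Sunday is 1996-08-04.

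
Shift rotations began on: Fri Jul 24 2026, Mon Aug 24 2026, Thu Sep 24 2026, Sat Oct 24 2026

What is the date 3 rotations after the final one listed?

Each date is the 24th; the gaps (31, 31, 30) track the month lengths.
The rule is the 24th of each month.
Next: November 2026 → Tue Nov 24 2026.
December 2026: Thu Dec 24 2026.
Next: January 2027 → Sun Jan 24 2027.

Sun Jan 24 2027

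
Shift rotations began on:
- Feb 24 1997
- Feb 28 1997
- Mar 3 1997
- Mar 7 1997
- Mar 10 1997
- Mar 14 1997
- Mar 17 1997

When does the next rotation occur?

Gaps: 4, 3, 4, 3, 4, 3 days — not constant, but cyclic with period 2.
The events fall on every Monday and Friday.
The following Friday is Mar 21 1997.

Mar 21 1997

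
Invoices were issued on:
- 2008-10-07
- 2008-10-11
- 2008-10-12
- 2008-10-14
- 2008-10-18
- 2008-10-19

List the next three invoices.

2008-10-21, 2008-10-25, 2008-10-26

The gap pattern 4, 1, 2, 4, 1 repeats every 3 events.
These are the Tuesdays, Saturdays and Sundays of each week.
The following Tuesday is 2008-10-21.
Next Saturday: 2008-10-25.
The following Sunday is 2008-10-26.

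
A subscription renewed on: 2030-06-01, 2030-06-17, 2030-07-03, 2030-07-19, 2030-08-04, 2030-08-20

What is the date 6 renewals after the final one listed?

Gaps between consecutive events: 16, 16, 16, 16, 16 days — a constant 16-day interval.
2030-08-20 + 16 days = 2030-09-05.
2030-09-05 + 16 days = 2030-09-21.
2030-09-21 + 16 days = 2030-10-07.
2030-10-07 + 16 days = 2030-10-23.
2030-10-23 + 16 days = 2030-11-08.
2030-11-08 + 16 days = 2030-11-24.

2030-11-24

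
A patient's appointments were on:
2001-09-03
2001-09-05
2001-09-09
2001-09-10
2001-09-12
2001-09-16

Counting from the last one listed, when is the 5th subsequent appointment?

2001-09-26

The gap pattern 2, 4, 1, 2, 4 repeats every 3 events.
These are the Mondays, Wednesdays and Sundays of each week.
The following Monday is 2001-09-17.
Next Wednesday: 2001-09-19.
The following Sunday is 2001-09-23.
The following Monday is 2001-09-24.
The following Wednesday is 2001-09-26.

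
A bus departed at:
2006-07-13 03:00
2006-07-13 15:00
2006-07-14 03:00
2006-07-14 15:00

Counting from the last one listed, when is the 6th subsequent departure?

Gaps: 12, 12, 12 hours — each event is 12 hours after the previous one.
2006-07-14 15:00 + 12 h = 2006-07-15 03:00.
2006-07-15 03:00 + 12 h = 2006-07-15 15:00.
2006-07-15 15:00 + 12 h = 2006-07-16 03:00.
2006-07-16 03:00 + 12 h = 2006-07-16 15:00.
2006-07-16 15:00 + 12 h = 2006-07-17 03:00.
2006-07-17 03:00 + 12 h = 2006-07-17 15:00.

2006-07-17 15:00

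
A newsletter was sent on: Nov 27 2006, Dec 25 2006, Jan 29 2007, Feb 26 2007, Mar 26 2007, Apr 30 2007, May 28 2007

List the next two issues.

These are Mondays with 28, 35, 28, 28, 35, 28-day gaps.
Each is the final Monday of its month — Jan 29 2007 is past the 28th, so '4th Monday' doesn't fit.
June 2007 ends with Monday Jun 25 2007.
Last Monday of July 2007: Jul 30 2007.

Jun 25 2007, Jul 30 2007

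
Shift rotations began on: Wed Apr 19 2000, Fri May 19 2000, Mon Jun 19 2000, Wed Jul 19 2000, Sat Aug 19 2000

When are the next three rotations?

The day-of-month is always 19 (30, 31, 30, 31 days between events).
So this recurs on the 19th of each month.
Next: September 2000 → Tue Sep 19 2000.
October 2000: Thu Oct 19 2000.
Next: November 2000 → Sun Nov 19 2000.

Tue Sep 19 2000, Thu Oct 19 2000, Sun Nov 19 2000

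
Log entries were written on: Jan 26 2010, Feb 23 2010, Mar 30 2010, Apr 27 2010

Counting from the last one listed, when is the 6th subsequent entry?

Oct 26 2010

All Tuesdays; the gaps (28, 35, 28) vary with month length.
This is the last Tuesday of each month.
Last Tuesday of May 2010: May 25 2010.
June 2010 ends with Tuesday Jun 29 2010.
Last Tuesday of July 2010: Jul 27 2010.
Last Tuesday of August 2010: Aug 31 2010.
Last Tuesday of September 2010: Sep 28 2010.
October 2010 ends with Tuesday Oct 26 2010.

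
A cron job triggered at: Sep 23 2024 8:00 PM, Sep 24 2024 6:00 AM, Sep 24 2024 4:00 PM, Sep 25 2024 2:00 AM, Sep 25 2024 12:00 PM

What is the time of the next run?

Spacing: 10, 10, 10, 10 h — constant 10 h.
Sep 25 2024 12:00 PM + 10 h = Sep 25 2024 10:00 PM.

Sep 25 2024 10:00 PM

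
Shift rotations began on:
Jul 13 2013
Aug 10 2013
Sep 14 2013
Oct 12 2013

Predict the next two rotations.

These are Saturdays at 28- or 35-day spacing (28, 35, 28).
The pattern: 2nd Saturday of the month.
November 2013 — 2nd Saturday is Nov 9 2013.
December 2013 — 2nd Saturday is Dec 14 2013.

Nov 9 2013, Dec 14 2013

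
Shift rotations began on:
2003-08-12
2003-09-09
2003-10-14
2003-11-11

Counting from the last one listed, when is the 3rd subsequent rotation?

These are Tuesdays at 28- or 35-day spacing (28, 35, 28).
The pattern: 2nd Tuesday of the month.
2nd Tuesday of December 2003: 2003-12-09.
January 2004 — 2nd Tuesday is 2004-01-13.
2nd Tuesday of February 2004: 2004-02-10.

2004-02-10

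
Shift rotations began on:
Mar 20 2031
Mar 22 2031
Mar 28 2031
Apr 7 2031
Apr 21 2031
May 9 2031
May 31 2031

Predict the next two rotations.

Intervals are 2, 6, 10, 14, 18, 22 days — an arithmetic progression with common difference 4.
Next gap: 26 days. May 31 2031 + 26 days = Jun 26 2031.
Next gap: 30 days. Jun 26 2031 + 30 days = Jul 26 2031.

Jun 26 2031, Jul 26 2031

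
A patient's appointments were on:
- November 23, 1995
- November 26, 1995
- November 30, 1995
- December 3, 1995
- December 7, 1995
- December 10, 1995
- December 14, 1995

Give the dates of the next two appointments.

December 17, 1995; December 21, 1995

Every event lands on a Thursday or Sunday (gaps cycle 3, 4, 3, 4, 3, 4).
So the schedule is: every Thursday and Sunday.
Next Sunday: December 17, 1995.
Next Thursday: December 21, 1995.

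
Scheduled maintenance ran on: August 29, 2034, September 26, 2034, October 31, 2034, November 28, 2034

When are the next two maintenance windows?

Every date is a Tuesday; gaps 28, 35, 28 days.
Each is the last Tuesday of its month (at least one falls on the 29th or later, ruling out '4th Tuesday').
December 2034 ends with Tuesday December 26, 2034.
January 2035 ends with Tuesday January 30, 2035.

December 26, 2034; January 30, 2035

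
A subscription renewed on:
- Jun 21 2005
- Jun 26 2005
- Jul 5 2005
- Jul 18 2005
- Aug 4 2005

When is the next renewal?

Gaps: 5, 9, 13, 17 days — each gap is 4 larger than the previous one.
Next gap: 21 days. Aug 4 2005 + 21 days = Aug 25 2005.

Aug 25 2005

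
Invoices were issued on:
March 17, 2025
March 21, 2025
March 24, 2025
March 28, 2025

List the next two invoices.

The gap pattern 4, 3, 4 repeats every 2 events.
These are the Mondays and Fridays of each week.
Next Monday: March 31, 2025.
The following Friday is April 4, 2025.

March 31, 2025; April 4, 2025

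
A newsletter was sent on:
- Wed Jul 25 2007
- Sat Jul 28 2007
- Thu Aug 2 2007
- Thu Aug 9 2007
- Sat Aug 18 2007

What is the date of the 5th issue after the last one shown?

The spacing grows by 2 each time: 3, 5, 7, 9 days.
Next gap: 11 days. Sat Aug 18 2007 + 11 days = Wed Aug 29 2007.
Next gap: 13 days. Wed Aug 29 2007 + 13 days = Tue Sep 11 2007.
Next gap: 15 days. Tue Sep 11 2007 + 15 days = Wed Sep 26 2007.
Next gap: 17 days. Wed Sep 26 2007 + 17 days = Sat Oct 13 2007.
Next gap: 19 days. Sat Oct 13 2007 + 19 days = Thu Nov 1 2007.

Thu Nov 1 2007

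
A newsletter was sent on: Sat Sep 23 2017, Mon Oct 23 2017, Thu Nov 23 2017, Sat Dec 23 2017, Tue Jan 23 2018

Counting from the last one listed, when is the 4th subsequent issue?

Gaps: 30, 31, 30, 31 days — not constant. Every event is on the 23rd of the month.
Pattern: the 23rd of each month.
February 2018: Fri Feb 23 2018.
March 2018: Fri Mar 23 2018.
Next: April 2018 → Mon Apr 23 2018.
Next: May 2018 → Wed May 23 2018.

Wed May 23 2018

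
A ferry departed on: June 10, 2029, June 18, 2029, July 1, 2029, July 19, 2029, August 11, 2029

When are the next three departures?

September 8, 2029; October 11, 2029; November 18, 2029

The spacing grows by 5 each time: 8, 13, 18, 23 days.
Next gap: 28 days. August 11, 2029 + 28 days = September 8, 2029.
Next gap: 33 days. September 8, 2029 + 33 days = October 11, 2029.
Next gap: 38 days. October 11, 2029 + 38 days = November 18, 2029.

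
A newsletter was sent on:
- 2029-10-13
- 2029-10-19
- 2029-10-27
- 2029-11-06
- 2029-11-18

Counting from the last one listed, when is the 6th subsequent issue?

Gaps: 6, 8, 10, 12 days — each gap is 2 larger than the previous one.
Next gap: 14 days. 2029-11-18 + 14 days = 2029-12-02.
Next gap: 16 days. 2029-12-02 + 16 days = 2029-12-18.
Next gap: 18 days. 2029-12-18 + 18 days = 2030-01-05.
Next gap: 20 days. 2030-01-05 + 20 days = 2030-01-25.
Next gap: 22 days. 2030-01-25 + 22 days = 2030-02-16.
Next gap: 24 days. 2030-02-16 + 24 days = 2030-03-12.

2030-03-12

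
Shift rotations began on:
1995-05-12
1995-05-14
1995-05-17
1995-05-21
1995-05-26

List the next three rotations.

1995-06-01, 1995-06-08, 1995-06-16

Intervals are 2, 3, 4, 5 days — an arithmetic progression with common difference 1.
Next gap: 6 days. 1995-05-26 + 6 days = 1995-06-01.
Next gap: 7 days. 1995-06-01 + 7 days = 1995-06-08.
Next gap: 8 days. 1995-06-08 + 8 days = 1995-06-16.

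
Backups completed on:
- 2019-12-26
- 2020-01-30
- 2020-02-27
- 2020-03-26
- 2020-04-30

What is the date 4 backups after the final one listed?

2020-08-27

All Thursdays; the gaps (35, 28, 28, 35) vary with month length.
This is the last Thursday of each month.
May 2020 ends with Thursday 2020-05-28.
June 2020 ends with Thursday 2020-06-25.
Last Thursday of July 2020: 2020-07-30.
Last Thursday of August 2020: 2020-08-27.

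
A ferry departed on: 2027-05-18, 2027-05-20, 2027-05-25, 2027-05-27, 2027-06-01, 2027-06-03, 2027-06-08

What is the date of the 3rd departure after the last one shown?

Gaps: 2, 5, 2, 5, 2, 5 days — not constant, but cyclic with period 2.
The events fall on every Tuesday and Thursday.
Next Thursday: 2027-06-10.
Next Tuesday: 2027-06-15.
The following Thursday is 2027-06-17.

2027-06-17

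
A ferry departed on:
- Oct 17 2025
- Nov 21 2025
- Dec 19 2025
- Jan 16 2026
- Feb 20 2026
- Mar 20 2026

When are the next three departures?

Gaps: 35, 28, 28, 35, 28 days — a mix of 28 and 35. Every date is a Friday.
Each is the 3rd Friday of its month.
April 2026 — 3rd Friday is Apr 17 2026.
3rd Friday of May 2026: May 15 2026.
3rd Friday of June 2026: Jun 19 2026.

Apr 17 2026, May 15 2026, Jun 19 2026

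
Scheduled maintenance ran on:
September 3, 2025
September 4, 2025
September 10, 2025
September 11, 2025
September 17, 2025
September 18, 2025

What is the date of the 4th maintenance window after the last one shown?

October 2, 2025

The gap pattern 1, 6, 1, 6, 1 repeats every 2 events.
These are the Wednesdays and Thursdays of each week.
Next Wednesday: September 24, 2025.
Next Thursday: September 25, 2025.
The following Wednesday is October 1, 2025.
The following Thursday is October 2, 2025.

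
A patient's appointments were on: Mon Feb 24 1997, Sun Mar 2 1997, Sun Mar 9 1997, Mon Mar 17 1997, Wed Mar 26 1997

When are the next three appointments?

The spacing grows by 1 each time: 6, 7, 8, 9 days.
Next gap: 10 days. Wed Mar 26 1997 + 10 days = Sat Apr 5 1997.
Next gap: 11 days. Sat Apr 5 1997 + 11 days = Wed Apr 16 1997.
Next gap: 12 days. Wed Apr 16 1997 + 12 days = Mon Apr 28 1997.

Sat Apr 5 1997, Wed Apr 16 1997, Mon Apr 28 1997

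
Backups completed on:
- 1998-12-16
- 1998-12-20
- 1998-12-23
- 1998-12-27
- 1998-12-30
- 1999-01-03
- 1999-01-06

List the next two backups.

Every event lands on a Wednesday or Sunday (gaps cycle 4, 3, 4, 3, 4, 3).
So the schedule is: every Wednesday and Sunday.
Next Sunday: 1999-01-10.
Next Wednesday: 1999-01-13.

1999-01-10, 1999-01-13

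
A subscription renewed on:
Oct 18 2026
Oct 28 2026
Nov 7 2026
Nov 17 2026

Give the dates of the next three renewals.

Gaps between consecutive events: 10, 10, 10 days — a constant 10-day interval.
Nov 17 2026 + 10 days = Nov 27 2026.
Nov 27 2026 + 10 days = Dec 7 2026.
Dec 7 2026 + 10 days = Dec 17 2026.

Nov 27 2026, Dec 7 2026, Dec 17 2026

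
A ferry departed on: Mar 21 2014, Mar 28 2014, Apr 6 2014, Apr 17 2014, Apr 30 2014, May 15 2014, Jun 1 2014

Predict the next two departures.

Intervals are 7, 9, 11, 13, 15, 17 days — an arithmetic progression with common difference 2.
Next gap: 19 days. Jun 1 2014 + 19 days = Jun 20 2014.
Next gap: 21 days. Jun 20 2014 + 21 days = Jul 11 2014.

Jun 20 2014, Jul 11 2014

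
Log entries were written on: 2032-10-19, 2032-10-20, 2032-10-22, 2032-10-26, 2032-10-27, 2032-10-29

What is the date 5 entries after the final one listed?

2032-11-10

Gaps: 1, 2, 4, 1, 2 days — not constant, but cyclic with period 3.
The events fall on every Tuesday, Wednesday and Friday.
The following Tuesday is 2032-11-02.
The following Wednesday is 2032-11-03.
The following Friday is 2032-11-05.
The following Tuesday is 2032-11-09.
Next Wednesday: 2032-11-10.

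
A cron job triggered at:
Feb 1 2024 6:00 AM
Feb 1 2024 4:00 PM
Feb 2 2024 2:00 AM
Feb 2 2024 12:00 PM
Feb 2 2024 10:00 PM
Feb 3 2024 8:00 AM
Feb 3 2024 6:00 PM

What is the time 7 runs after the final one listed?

Gaps: 10, 10, 10, 10, 10, 10 hours — each event is 10 hours after the previous one.
Feb 3 2024 6:00 PM + 10 h = Feb 4 2024 4:00 AM.
Feb 4 2024 4:00 AM + 10 h = Feb 4 2024 2:00 PM.
Feb 4 2024 2:00 PM + 10 h = Feb 5 2024 12:00 AM.
Feb 5 2024 12:00 AM + 10 h = Feb 5 2024 10:00 AM.
Feb 5 2024 10:00 AM + 10 h = Feb 5 2024 8:00 PM.
Feb 5 2024 8:00 PM + 10 h = Feb 6 2024 6:00 AM.
Feb 6 2024 6:00 AM + 10 h = Feb 6 2024 4:00 PM.

Feb 6 2024 4:00 PM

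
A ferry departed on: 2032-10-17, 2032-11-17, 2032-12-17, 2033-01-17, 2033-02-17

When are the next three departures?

2033-03-17, 2033-04-17, 2033-05-17

Gaps: 31, 30, 31, 31 days — not constant. Every event is on the 17th of the month.
Pattern: the 17th of each month.
Next: March 2033 → 2033-03-17.
April 2033: 2033-04-17.
Next: May 2033 → 2033-05-17.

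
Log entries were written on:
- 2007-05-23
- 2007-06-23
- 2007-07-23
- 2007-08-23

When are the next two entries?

The day-of-month is always 23 (31, 30, 31 days between events).
So this recurs on the 23rd of each month.
Next: September 2007 → 2007-09-23.
October 2007: 2007-10-23.

2007-09-23, 2007-10-23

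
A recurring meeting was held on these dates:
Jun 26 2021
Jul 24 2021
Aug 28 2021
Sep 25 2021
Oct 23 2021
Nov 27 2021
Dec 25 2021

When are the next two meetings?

Jan 22 2022, Feb 26 2022

Gaps: 28, 35, 28, 28, 35, 28 days — a mix of 28 and 35. Every date is a Saturday.
Each is the 4th Saturday of its month.
January 2022 — 4th Saturday is Jan 22 2022.
4th Saturday of February 2022: Feb 26 2022.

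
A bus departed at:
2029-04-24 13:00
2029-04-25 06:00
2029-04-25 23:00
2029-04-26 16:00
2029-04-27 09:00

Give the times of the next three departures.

Gaps: 17, 17, 17, 17 hours — each event is 17 hours after the previous one.
2029-04-27 09:00 + 17 h = 2029-04-28 02:00.
2029-04-28 02:00 + 17 h = 2029-04-28 19:00.
2029-04-28 19:00 + 17 h = 2029-04-29 12:00.

2029-04-28 02:00, 2029-04-28 19:00, 2029-04-29 12:00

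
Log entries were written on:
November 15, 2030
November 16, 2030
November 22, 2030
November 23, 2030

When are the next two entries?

The gap pattern 1, 6, 1 repeats every 2 events.
These are the Fridays and Saturdays of each week.
The following Friday is November 29, 2030.
Next Saturday: November 30, 2030.

November 29, 2030; November 30, 2030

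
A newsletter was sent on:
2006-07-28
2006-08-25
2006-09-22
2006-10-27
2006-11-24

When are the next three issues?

2006-12-22, 2007-01-26, 2007-02-23

All dates are Fridays, 28, 28, 35, 28 days apart.
Specifically, the 4th Friday of each month.
4th Friday of December 2006: 2006-12-22.
4th Friday of January 2007: 2007-01-26.
4th Friday of February 2007: 2007-02-23.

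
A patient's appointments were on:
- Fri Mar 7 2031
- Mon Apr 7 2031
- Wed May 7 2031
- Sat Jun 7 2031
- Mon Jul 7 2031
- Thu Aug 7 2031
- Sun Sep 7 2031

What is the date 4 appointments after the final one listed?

The day-of-month is always 7 (31, 30, 31, 30, 31, 31 days between events).
So this recurs on the 7th of each month.
Next: October 2031 → Tue Oct 7 2031.
Next: November 2031 → Fri Nov 7 2031.
December 2031: Sun Dec 7 2031.
Next: January 2032 → Wed Jan 7 2032.

Wed Jan 7 2032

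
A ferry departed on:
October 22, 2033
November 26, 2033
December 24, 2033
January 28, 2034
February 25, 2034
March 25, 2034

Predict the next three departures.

Gaps: 35, 28, 35, 28, 28 days — a mix of 28 and 35. Every date is a Saturday.
Each is the 4th Saturday of its month.
4th Saturday of April 2034: April 22, 2034.
May 2034 — 4th Saturday is May 27, 2034.
June 2034 — 4th Saturday is June 24, 2034.

April 22, 2034; May 27, 2034; June 24, 2034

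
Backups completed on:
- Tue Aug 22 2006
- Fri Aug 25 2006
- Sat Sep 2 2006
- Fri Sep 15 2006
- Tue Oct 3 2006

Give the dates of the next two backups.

Gaps: 3, 8, 13, 18 days — each gap is 5 larger than the previous one.
Next gap: 23 days. Tue Oct 3 2006 + 23 days = Thu Oct 26 2006.
Next gap: 28 days. Thu Oct 26 2006 + 28 days = Thu Nov 23 2006.

Thu Oct 26 2006, Thu Nov 23 2006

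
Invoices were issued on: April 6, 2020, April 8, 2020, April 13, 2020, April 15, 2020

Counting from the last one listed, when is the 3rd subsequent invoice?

Every event lands on a Monday or Wednesday (gaps cycle 2, 5, 2).
So the schedule is: every Monday and Wednesday.
The following Monday is April 20, 2020.
The following Wednesday is April 22, 2020.
Next Monday: April 27, 2020.

April 27, 2020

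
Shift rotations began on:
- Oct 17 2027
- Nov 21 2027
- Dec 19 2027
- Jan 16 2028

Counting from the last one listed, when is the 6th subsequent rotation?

Jul 16 2028

All dates are Sundays, 35, 28, 28 days apart.
Specifically, the 3rd Sunday of each month.
3rd Sunday of February 2028: Feb 20 2028.
March 2028 — 3rd Sunday is Mar 19 2028.
3rd Sunday of April 2028: Apr 16 2028.
May 2028 — 3rd Sunday is May 21 2028.
June 2028 — 3rd Sunday is Jun 18 2028.
3rd Sunday of July 2028: Jul 16 2028.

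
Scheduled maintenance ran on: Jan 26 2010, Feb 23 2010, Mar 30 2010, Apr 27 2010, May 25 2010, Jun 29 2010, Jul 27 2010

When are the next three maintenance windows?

Every date is a Tuesday; gaps 28, 35, 28, 28, 35, 28 days.
Each is the last Tuesday of its month (at least one falls on the 29th or later, ruling out '4th Tuesday').
August 2010 ends with Tuesday Aug 31 2010.
September 2010 ends with Tuesday Sep 28 2010.
Last Tuesday of October 2010: Oct 26 2010.

Aug 31 2010, Sep 28 2010, Oct 26 2010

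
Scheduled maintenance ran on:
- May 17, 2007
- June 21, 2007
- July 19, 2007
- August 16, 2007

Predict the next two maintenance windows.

September 20, 2007; October 18, 2007

These are Thursdays at 28- or 35-day spacing (35, 28, 28).
The pattern: 3rd Thursday of the month.
3rd Thursday of September 2007: September 20, 2007.
October 2007 — 3rd Thursday is October 18, 2007.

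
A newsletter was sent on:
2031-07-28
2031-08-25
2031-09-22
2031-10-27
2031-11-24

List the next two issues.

All dates are Mondays, 28, 28, 35, 28 days apart.
Specifically, the 4th Monday of each month.
December 2031 — 4th Monday is 2031-12-22.
January 2032 — 4th Monday is 2032-01-26.

2031-12-22, 2032-01-26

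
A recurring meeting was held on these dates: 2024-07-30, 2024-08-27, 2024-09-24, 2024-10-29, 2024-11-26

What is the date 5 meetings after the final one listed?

All Tuesdays; the gaps (28, 28, 35, 28) vary with month length.
This is the last Tuesday of each month.
December 2024 ends with Tuesday 2024-12-31.
Last Tuesday of January 2025: 2025-01-28.
Last Tuesday of February 2025: 2025-02-25.
Last Tuesday of March 2025: 2025-03-25.
April 2025 ends with Tuesday 2025-04-29.

2025-04-29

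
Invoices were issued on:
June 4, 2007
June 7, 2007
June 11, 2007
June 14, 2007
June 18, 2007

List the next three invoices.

June 21, 2007; June 25, 2007; June 28, 2007

Gaps: 3, 4, 3, 4 days — not constant, but cyclic with period 2.
The events fall on every Monday and Thursday.
Next Thursday: June 21, 2007.
The following Monday is June 25, 2007.
The following Thursday is June 28, 2007.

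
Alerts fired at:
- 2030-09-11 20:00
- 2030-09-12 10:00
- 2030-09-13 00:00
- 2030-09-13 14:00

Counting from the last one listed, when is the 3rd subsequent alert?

2030-09-15 08:00

Spacing: 14, 14, 14 h — constant 14 h.
2030-09-13 14:00 + 14 h = 2030-09-14 04:00.
2030-09-14 04:00 + 14 h = 2030-09-14 18:00.
2030-09-14 18:00 + 14 h = 2030-09-15 08:00.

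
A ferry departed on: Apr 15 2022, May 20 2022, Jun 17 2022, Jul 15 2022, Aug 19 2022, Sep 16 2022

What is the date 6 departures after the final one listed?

These are Fridays at 28- or 35-day spacing (35, 28, 28, 35, 28).
The pattern: 3rd Friday of the month.
3rd Friday of October 2022: Oct 21 2022.
3rd Friday of November 2022: Nov 18 2022.
3rd Friday of December 2022: Dec 16 2022.
3rd Friday of January 2023: Jan 20 2023.
February 2023 — 3rd Friday is Feb 17 2023.
3rd Friday of March 2023: Mar 17 2023.

Mar 17 2023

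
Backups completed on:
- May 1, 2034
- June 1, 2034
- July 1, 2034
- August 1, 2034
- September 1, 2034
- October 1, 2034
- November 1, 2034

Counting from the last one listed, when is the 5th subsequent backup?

The day-of-month is always 1 (31, 30, 31, 31, 30, 31 days between events).
So this recurs on the 1st of each month.
December 2034: December 1, 2034.
Next: January 2035 → January 1, 2035.
February 2035: February 1, 2035.
Next: March 2035 → March 1, 2035.
Next: April 2035 → April 1, 2035.

April 1, 2035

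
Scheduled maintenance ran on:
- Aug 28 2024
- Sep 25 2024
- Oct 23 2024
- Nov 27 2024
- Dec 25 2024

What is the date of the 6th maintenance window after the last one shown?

These are Wednesdays at 28- or 35-day spacing (28, 28, 35, 28).
The pattern: 4th Wednesday of the month.
4th Wednesday of January 2025: Jan 22 2025.
February 2025 — 4th Wednesday is Feb 26 2025.
March 2025 — 4th Wednesday is Mar 26 2025.
April 2025 — 4th Wednesday is Apr 23 2025.
May 2025 — 4th Wednesday is May 28 2025.
4th Wednesday of June 2025: Jun 25 2025.

Jun 25 2025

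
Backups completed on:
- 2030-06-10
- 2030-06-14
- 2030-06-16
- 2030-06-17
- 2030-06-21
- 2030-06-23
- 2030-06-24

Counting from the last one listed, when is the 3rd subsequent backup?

2030-07-01

Gaps: 4, 2, 1, 4, 2, 1 days — not constant, but cyclic with period 3.
The events fall on every Monday, Friday and Sunday.
Next Friday: 2030-06-28.
The following Sunday is 2030-06-30.
Next Monday: 2030-07-01.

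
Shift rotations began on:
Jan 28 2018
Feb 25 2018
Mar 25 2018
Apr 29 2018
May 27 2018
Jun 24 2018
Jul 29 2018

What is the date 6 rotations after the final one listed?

Every date is a Sunday; gaps 28, 28, 35, 28, 28, 35 days.
Each is the last Sunday of its month (at least one falls on the 29th or later, ruling out '4th Sunday').
Last Sunday of August 2018: Aug 26 2018.
September 2018 ends with Sunday Sep 30 2018.
Last Sunday of October 2018: Oct 28 2018.
November 2018 ends with Sunday Nov 25 2018.
December 2018 ends with Sunday Dec 30 2018.
Last Sunday of January 2019: Jan 27 2019.

Jan 27 2019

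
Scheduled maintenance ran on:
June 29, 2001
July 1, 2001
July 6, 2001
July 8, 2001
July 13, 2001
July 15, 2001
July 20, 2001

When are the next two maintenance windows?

July 22, 2001; July 27, 2001

Gaps: 2, 5, 2, 5, 2, 5 days — not constant, but cyclic with period 2.
The events fall on every Friday and Sunday.
Next Sunday: July 22, 2001.
The following Friday is July 27, 2001.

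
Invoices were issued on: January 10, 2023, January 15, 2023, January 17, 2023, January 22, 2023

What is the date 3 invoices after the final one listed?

Every event lands on a Tuesday or Sunday (gaps cycle 5, 2, 5).
So the schedule is: every Tuesday and Sunday.
The following Tuesday is January 24, 2023.
Next Sunday: January 29, 2023.
Next Tuesday: January 31, 2023.

January 31, 2023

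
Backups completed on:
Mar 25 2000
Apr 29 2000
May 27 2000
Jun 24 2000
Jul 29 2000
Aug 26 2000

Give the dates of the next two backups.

Sep 30 2000, Oct 28 2000

Every date is a Saturday; gaps 35, 28, 28, 35, 28 days.
Each is the last Saturday of its month (at least one falls on the 29th or later, ruling out '4th Saturday').
Last Saturday of September 2000: Sep 30 2000.
Last Saturday of October 2000: Oct 28 2000.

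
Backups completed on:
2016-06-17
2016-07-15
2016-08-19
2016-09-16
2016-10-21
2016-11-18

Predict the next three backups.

All dates are Fridays, 28, 35, 28, 35, 28 days apart.
Specifically, the 3rd Friday of each month.
December 2016 — 3rd Friday is 2016-12-16.
3rd Friday of January 2017: 2017-01-20.
3rd Friday of February 2017: 2017-02-17.

2016-12-16, 2017-01-20, 2017-02-17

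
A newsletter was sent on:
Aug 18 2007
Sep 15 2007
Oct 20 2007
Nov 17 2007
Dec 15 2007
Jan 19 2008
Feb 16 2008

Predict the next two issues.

Mar 15 2008, Apr 19 2008

Gaps: 28, 35, 28, 28, 35, 28 days — a mix of 28 and 35. Every date is a Saturday.
Each is the 3rd Saturday of its month.
3rd Saturday of March 2008: Mar 15 2008.
3rd Saturday of April 2008: Apr 19 2008.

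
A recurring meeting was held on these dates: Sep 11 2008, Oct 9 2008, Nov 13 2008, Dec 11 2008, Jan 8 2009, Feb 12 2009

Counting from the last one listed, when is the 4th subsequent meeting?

Jun 11 2009

These are Thursdays at 28- or 35-day spacing (28, 35, 28, 28, 35).
The pattern: 2nd Thursday of the month.
2nd Thursday of March 2009: Mar 12 2009.
2nd Thursday of April 2009: Apr 9 2009.
2nd Thursday of May 2009: May 14 2009.
2nd Thursday of June 2009: Jun 11 2009.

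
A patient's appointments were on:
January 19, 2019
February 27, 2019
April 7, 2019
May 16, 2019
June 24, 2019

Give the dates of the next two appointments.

August 2, 2019; September 10, 2019

The spacing is 39, 39, 39, 39 days — always 39 days.
June 24, 2019 + 39 days = August 2, 2019.
August 2, 2019 + 39 days = September 10, 2019.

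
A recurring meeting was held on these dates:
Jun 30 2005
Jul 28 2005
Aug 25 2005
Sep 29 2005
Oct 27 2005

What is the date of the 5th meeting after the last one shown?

Mar 30 2006

Every date is a Thursday; gaps 28, 28, 35, 28 days.
Each is the last Thursday of its month (at least one falls on the 29th or later, ruling out '4th Thursday').
Last Thursday of November 2005: Nov 24 2005.
December 2005 ends with Thursday Dec 29 2005.
January 2006 ends with Thursday Jan 26 2006.
Last Thursday of February 2006: Feb 23 2006.
March 2006 ends with Thursday Mar 30 2006.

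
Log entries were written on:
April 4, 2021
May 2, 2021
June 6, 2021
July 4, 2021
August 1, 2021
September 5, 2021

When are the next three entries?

These are Sundays at 28- or 35-day spacing (28, 35, 28, 28, 35).
The pattern: 1st Sunday of the month.
October 2021 — 1st Sunday is October 3, 2021.
November 2021 — 1st Sunday is November 7, 2021.
1st Sunday of December 2021: December 5, 2021.

October 3, 2021; November 7, 2021; December 5, 2021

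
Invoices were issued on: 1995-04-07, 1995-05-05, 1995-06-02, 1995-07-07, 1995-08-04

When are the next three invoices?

1995-09-01, 1995-10-06, 1995-11-03

All dates are Fridays, 28, 28, 35, 28 days apart.
Specifically, the 1st Friday of each month.
1st Friday of September 1995: 1995-09-01.
1st Friday of October 1995: 1995-10-06.
November 1995 — 1st Friday is 1995-11-03.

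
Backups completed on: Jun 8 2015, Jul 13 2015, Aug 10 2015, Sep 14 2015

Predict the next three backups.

Gaps: 35, 28, 35 days — a mix of 28 and 35. Every date is a Monday.
Each is the 2nd Monday of its month.
2nd Monday of October 2015: Oct 12 2015.
November 2015 — 2nd Monday is Nov 9 2015.
December 2015 — 2nd Monday is Dec 14 2015.

Oct 12 2015, Nov 9 2015, Dec 14 2015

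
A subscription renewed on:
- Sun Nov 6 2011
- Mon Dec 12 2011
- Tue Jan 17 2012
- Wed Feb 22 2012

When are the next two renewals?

Gaps between consecutive events: 36, 36, 36 days — a constant 36-day interval.
Wed Feb 22 2012 + 36 days = Thu Mar 29 2012.
Thu Mar 29 2012 + 36 days = Fri May 4 2012.

Thu Mar 29 2012, Fri May 4 2012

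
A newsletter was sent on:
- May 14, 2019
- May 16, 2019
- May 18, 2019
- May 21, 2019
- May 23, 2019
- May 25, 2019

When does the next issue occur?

May 28, 2019

The gap pattern 2, 2, 3, 2, 2 repeats every 3 events.
These are the Tuesdays, Thursdays and Saturdays of each week.
The following Tuesday is May 28, 2019.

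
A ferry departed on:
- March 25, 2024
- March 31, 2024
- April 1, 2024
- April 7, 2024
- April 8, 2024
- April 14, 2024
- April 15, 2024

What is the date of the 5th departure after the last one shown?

May 5, 2024

The gap pattern 6, 1, 6, 1, 6, 1 repeats every 2 events.
These are the Mondays and Sundays of each week.
The following Sunday is April 21, 2024.
Next Monday: April 22, 2024.
Next Sunday: April 28, 2024.
The following Monday is April 29, 2024.
The following Sunday is May 5, 2024.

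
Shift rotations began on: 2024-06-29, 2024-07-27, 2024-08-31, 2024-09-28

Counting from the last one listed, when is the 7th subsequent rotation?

Every date is a Saturday; gaps 28, 35, 28 days.
Each is the last Saturday of its month (at least one falls on the 29th or later, ruling out '4th Saturday').
October 2024 ends with Saturday 2024-10-26.
Last Saturday of November 2024: 2024-11-30.
December 2024 ends with Saturday 2024-12-28.
Last Saturday of January 2025: 2025-01-25.
Last Saturday of February 2025: 2025-02-22.
March 2025 ends with Saturday 2025-03-29.
Last Saturday of April 2025: 2025-04-26.

2025-04-26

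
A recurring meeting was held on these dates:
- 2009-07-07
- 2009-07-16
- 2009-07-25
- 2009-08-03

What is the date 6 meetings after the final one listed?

The spacing is 9, 9, 9 days — always 9 days.
2009-08-03 + 9 days = 2009-08-12.
2009-08-12 + 9 days = 2009-08-21.
2009-08-21 + 9 days = 2009-08-30.
2009-08-30 + 9 days = 2009-09-08.
2009-09-08 + 9 days = 2009-09-17.
2009-09-17 + 9 days = 2009-09-26.

2009-09-26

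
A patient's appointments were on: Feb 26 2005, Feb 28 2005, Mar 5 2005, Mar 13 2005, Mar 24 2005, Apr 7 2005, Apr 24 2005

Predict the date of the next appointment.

Intervals are 2, 5, 8, 11, 14, 17 days — an arithmetic progression with common difference 3.
Next gap: 20 days. Apr 24 2005 + 20 days = May 14 2005.

May 14 2005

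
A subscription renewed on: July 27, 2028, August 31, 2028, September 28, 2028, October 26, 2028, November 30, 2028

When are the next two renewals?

December 28, 2028; January 25, 2029

These are Thursdays with 35, 28, 28, 35-day gaps.
Each is the final Thursday of its month — August 31, 2028 is past the 28th, so '4th Thursday' doesn't fit.
Last Thursday of December 2028: December 28, 2028.
Last Thursday of January 2029: January 25, 2029.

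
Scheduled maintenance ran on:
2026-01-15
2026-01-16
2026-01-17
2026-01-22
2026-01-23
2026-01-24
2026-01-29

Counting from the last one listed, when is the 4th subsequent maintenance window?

Gaps: 1, 1, 5, 1, 1, 5 days — not constant, but cyclic with period 3.
The events fall on every Thursday, Friday and Saturday.
The following Friday is 2026-01-30.
Next Saturday: 2026-01-31.
Next Thursday: 2026-02-05.
Next Friday: 2026-02-06.

2026-02-06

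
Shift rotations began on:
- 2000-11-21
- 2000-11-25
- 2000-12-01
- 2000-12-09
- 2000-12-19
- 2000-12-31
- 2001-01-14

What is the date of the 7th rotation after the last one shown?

2001-06-17

Gaps: 4, 6, 8, 10, 12, 14 days — each gap is 2 larger than the previous one.
Next gap: 16 days. 2001-01-14 + 16 days = 2001-01-30.
Next gap: 18 days. 2001-01-30 + 18 days = 2001-02-17.
Next gap: 20 days. 2001-02-17 + 20 days = 2001-03-09.
Next gap: 22 days. 2001-03-09 + 22 days = 2001-03-31.
Next gap: 24 days. 2001-03-31 + 24 days = 2001-04-24.
Next gap: 26 days. 2001-04-24 + 26 days = 2001-05-20.
Next gap: 28 days. 2001-05-20 + 28 days = 2001-06-17.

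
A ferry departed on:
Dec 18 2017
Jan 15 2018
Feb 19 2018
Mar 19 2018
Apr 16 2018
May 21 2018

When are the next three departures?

Jun 18 2018, Jul 16 2018, Aug 20 2018

These are Mondays at 28- or 35-day spacing (28, 35, 28, 28, 35).
The pattern: 3rd Monday of the month.
June 2018 — 3rd Monday is Jun 18 2018.
3rd Monday of July 2018: Jul 16 2018.
August 2018 — 3rd Monday is Aug 20 2018.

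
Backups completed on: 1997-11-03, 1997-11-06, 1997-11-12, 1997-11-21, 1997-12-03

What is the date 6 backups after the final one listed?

Gaps: 3, 6, 9, 12 days — each gap is 3 larger than the previous one.
Next gap: 15 days. 1997-12-03 + 15 days = 1997-12-18.
Next gap: 18 days. 1997-12-18 + 18 days = 1998-01-05.
Next gap: 21 days. 1998-01-05 + 21 days = 1998-01-26.
Next gap: 24 days. 1998-01-26 + 24 days = 1998-02-19.
Next gap: 27 days. 1998-02-19 + 27 days = 1998-03-18.
Next gap: 30 days. 1998-03-18 + 30 days = 1998-04-17.

1998-04-17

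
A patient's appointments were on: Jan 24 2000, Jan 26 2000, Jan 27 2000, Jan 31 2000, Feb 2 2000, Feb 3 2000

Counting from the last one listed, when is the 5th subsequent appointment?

The gap pattern 2, 1, 4, 2, 1 repeats every 3 events.
These are the Mondays, Wednesdays and Thursdays of each week.
Next Monday: Feb 7 2000.
The following Wednesday is Feb 9 2000.
The following Thursday is Feb 10 2000.
Next Monday: Feb 14 2000.
Next Wednesday: Feb 16 2000.

Feb 16 2000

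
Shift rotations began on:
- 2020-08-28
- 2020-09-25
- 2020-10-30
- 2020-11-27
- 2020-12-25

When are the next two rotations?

2021-01-29, 2021-02-26

These are Fridays with 28, 35, 28, 28-day gaps.
Each is the final Friday of its month — 2020-10-30 is past the 28th, so '4th Friday' doesn't fit.
Last Friday of January 2021: 2021-01-29.
February 2021 ends with Friday 2021-02-26.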